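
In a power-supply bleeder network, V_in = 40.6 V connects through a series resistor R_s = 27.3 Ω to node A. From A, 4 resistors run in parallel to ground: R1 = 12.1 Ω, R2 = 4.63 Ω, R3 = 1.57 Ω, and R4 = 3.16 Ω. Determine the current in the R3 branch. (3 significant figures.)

Parallel bank: R_p = 1/(1/12.1 + 1/4.63 + 1/1.57 + 1/3.16) = 0.7987 Ω.
Node voltage V_A = V_in · R_p/(R_s + R_p) = 40.6 × 0.02842 = 1.154 V.
I(R3) = V_A / R3 = 1.154/1.57 = 0.7351 A.

I ≈ 0.735 A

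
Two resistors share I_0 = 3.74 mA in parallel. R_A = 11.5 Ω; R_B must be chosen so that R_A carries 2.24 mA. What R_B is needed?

R_B ≈ 17.2 Ω

The fraction through R_A equals R_B/(R_A+R_B).
With f = 0.5989, R_B = R_A · f/(1−f) = 11.5 × 1.493 = 17.17 Ω.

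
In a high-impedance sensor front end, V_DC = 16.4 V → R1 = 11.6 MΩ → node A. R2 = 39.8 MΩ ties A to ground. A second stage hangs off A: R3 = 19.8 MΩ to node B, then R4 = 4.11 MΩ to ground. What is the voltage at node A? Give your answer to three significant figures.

Looking into the second stage from A: R3 + R4 = 23.91 MΩ appears in parallel with R2.
R2 ‖ (R3+R4) = 14.94 MΩ.
V_A = 16.4 × 14.94/(11.6 + 14.94) = 9.231 V.

V_A ≈ 9.23 V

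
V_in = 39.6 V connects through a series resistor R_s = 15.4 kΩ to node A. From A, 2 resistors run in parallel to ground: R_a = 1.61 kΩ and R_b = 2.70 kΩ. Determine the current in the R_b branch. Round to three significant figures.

Parallel bank: R_p = 1/(1/1.61 + 1/2.70) = 1.009 kΩ.
V_A by voltage divider: V_A = 39.6 × 1.009/(15.4 + 1.009) = 2.434 V.
Branch current I = V_A/R_b = 2.434/2.70 = 0.9015 mA.
(Check via current divider: I_total = 2.413 mA; share G_k/ΣG = 0.3735 → same result.)

I ≈ 0.902 mA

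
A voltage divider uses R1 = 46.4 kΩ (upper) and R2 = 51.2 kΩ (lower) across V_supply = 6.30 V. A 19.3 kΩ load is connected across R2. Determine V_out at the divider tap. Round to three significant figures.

First combine the lower leg with the load: R2 ‖ R_L = 14.02 kΩ.
Voltage divider with the loaded lower leg: V_out = 6.30 × 14.02/(46.4 + 14.02) = 6.30 × 0.2320 = 1.462 V.
(Unloaded it would be 3.30 V; the load pulls it down.)

V_out ≈ 1.46 V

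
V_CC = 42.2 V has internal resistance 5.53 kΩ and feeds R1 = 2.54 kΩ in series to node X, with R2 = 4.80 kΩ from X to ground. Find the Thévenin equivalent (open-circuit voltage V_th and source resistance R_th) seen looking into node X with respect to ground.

V_th ≈ 15.7 V, R_th ≈ 3.01 kΩ

R1' = 5.53 + 2.54 = 8.070 kΩ (source resistance + R1).
With X open, the divider is unloaded: V_th = 42.2 × 4.80/12.87 = 15.74 V.
Zeroing V_CC shorts the top of R1' to ground, so R_th = R1' ‖ R2 = 3.010 kΩ.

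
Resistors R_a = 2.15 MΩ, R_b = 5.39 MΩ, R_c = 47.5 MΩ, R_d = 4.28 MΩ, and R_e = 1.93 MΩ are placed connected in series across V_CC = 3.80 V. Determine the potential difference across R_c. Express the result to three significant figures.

V ≈ 2.95 V

Series total: ΣR = 2.15 + 5.39 + 47.5 + 4.28 + 1.93 = 61.25 MΩ.
V = V_CC · R/ΣR = 3.80 × 0.7755 = 2.947 V.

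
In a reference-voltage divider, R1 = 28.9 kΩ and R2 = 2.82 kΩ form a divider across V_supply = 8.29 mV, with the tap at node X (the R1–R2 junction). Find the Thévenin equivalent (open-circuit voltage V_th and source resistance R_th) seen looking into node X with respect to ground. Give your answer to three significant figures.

V_th ≈ 0.737 mV, R_th ≈ 2.57 kΩ

Open-circuit (no load on X): V_th = V_supply · R2/(R1 + R2) = 8.29 × 2.82/(28.90 + 2.82) = 0.7370 mV.
With V_supply suppressed (replaced by a short), R_th = R1 ‖ R2 = (28.90 × 2.82)/(28.90 + 2.82) = 2.569 kΩ.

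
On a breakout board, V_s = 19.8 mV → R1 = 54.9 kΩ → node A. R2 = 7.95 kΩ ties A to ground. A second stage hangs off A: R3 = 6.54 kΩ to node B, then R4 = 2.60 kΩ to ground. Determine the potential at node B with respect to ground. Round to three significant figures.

The second stage (R3 + R4 = 9.140 kΩ) loads node A in parallel with R2.
Effective lower resistance at A: R2 ‖ 9.140 = 4.252 kΩ.
So V_A = 19.8 × 0.07188 = 1.423 mV.
Stage 2 is unloaded, so V_B = V_A · R4/(R3+R4) = 1.423 × 2.60/9.140 = 0.4049 mV.

V_B ≈ 0.405 mV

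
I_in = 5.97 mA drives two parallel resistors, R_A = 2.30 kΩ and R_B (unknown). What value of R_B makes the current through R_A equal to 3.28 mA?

R_B ≈ 2.80 kΩ

Two-branch current divider: I_A = I_in · R_B/(R_A + R_B).
With f = 0.5494, R_B = R_A · f/(1−f) = 2.30 × 1.219 = 2.804 kΩ.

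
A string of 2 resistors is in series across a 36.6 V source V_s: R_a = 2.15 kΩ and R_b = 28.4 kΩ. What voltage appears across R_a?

ΣR = 2.15 + 28.4 = 30.55 kΩ.
Voltage divider: V = V_s · (2.150 / 30.55) = 36.6 × 0.07038 = 2.576 V.

V ≈ 2.58 V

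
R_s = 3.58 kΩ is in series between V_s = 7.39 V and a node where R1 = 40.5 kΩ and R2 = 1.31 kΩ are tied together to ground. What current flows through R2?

I ≈ 1.48 mA

Combine the parallel branches: R_p = (1/40.5 + 1/1.31)⁻¹ = 1.269 kΩ.
Node voltage V_A = V_s · R_p/(R_s + R_p) = 7.39 × 0.2617 = 1.934 V.
Branch current I = V_A/R2 = 1.934/1.31 = 1.476 mA.
(Equivalently: I_total = 1.524 mA, then current-divider fraction G_k/ΣG = 0.9687.)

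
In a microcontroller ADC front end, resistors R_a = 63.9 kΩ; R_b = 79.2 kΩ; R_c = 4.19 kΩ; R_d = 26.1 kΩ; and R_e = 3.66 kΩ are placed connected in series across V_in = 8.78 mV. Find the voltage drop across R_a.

V ≈ 3.17 mV

Total series resistance ΣR = 63.9 + 79.2 + 4.19 + 26.1 + 3.66 = 177.1 kΩ.
V = V_in · R/ΣR = 8.78 × 0.3609 = 3.169 mV.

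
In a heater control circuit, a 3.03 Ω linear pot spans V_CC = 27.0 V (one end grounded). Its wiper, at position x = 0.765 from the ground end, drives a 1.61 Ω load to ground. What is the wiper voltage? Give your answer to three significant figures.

V_out ≈ 15.4 V

Lower segment x·R_p = 2.318 Ω; upper segment (1−x)·R_p = 0.7120 Ω.
R_L loads the lower segment: effective lower R = 0.9501 Ω.
Loaded-divider output: V_out = 27.0 × 0.5716 = 15.43 V.
(Unloaded: V_out = x·V_CC = 20.7 V.)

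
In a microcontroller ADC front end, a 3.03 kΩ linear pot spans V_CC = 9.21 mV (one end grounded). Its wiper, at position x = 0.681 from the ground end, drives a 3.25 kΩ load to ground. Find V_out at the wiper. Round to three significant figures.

V_out ≈ 5.22 mV

Split the track: R_lower = x·R_p = 2.063 kΩ, R_upper = (1−x)·R_p = 0.9666 kΩ.
Lower segment in parallel with the load: 2.063 ‖ 3.25 = 1.262 kΩ.
V_out = 9.21 × 1.262/(0.9666 + 1.262) = 5.216 mV.
(Unloaded: V_out = x·V_CC = 6.27 mV.)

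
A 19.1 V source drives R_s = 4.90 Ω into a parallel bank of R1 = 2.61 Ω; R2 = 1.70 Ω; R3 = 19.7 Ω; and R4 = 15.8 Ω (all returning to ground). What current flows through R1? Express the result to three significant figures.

I ≈ 1.16 A

Combine the parallel branches: R_p = (1/2.61 + 1/1.70 + 1/19.7 + 1/15.8)⁻¹ = 0.9213 Ω.
V_A by voltage divider: V_A = 19.1 × 0.9213/(4.90 + 0.9213) = 3.023 V.
Branch current I = V_A/R1 = 3.023/2.61 = 1.158 A.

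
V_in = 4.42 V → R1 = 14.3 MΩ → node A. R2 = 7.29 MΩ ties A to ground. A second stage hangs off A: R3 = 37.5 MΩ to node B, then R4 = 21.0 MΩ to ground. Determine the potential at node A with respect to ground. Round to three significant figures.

V_A ≈ 1.38 V

The second stage (R3 + R4 = 58.50 MΩ) loads node A in parallel with R2.
Effective lower resistance at A: R2 ‖ 58.50 = 6.482 MΩ.
So V_A = 4.42 × 0.3119 = 1.379 V.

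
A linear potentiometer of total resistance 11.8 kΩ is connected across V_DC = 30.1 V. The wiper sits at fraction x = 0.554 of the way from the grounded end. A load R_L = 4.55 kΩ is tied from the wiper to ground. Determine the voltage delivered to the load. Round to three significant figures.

Split the track: R_lower = x·R_p = 6.537 kΩ, R_upper = (1−x)·R_p = 5.263 kΩ.
(x·R_p) ‖ R_L = 2.683 kΩ.
V_out = 30.1 × 2.683/(5.263 + 2.683) = 10.16 V.

V_out ≈ 10.2 V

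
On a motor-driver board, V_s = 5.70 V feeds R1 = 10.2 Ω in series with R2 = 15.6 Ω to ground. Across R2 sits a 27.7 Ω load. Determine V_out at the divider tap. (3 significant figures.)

V_out ≈ 2.82 V

The load sits in parallel with R2, giving an effective lower resistance R2' = R2·R_L/(R2+R_L) = 9.980 Ω.
Then V_out = V_s · R2'/(R1 + R2') = 5.70 × 9.980/20.18 = 2.819 V.
(Unloaded it would be 3.45 V; the load pulls it down.)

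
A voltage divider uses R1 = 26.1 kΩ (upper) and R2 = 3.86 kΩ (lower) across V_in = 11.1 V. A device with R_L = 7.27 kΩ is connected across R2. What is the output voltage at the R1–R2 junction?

V_out ≈ 0.978 V

R2 ‖ R_L = (3.86 × 7.27)/(3.86 + 7.27) = 2.521 kΩ.
Then V_out = V_in · R2'/(R1 + R2') = 11.1 × 2.521/28.62 = 0.9778 V.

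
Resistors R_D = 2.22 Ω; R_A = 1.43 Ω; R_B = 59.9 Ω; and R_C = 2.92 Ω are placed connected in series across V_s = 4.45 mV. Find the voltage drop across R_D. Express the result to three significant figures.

V ≈ 0.149 mV

Total series resistance ΣR = 2.22 + 1.43 + 59.9 + 2.92 = 66.47 Ω.
V = V_s · R/ΣR = 4.45 × 0.03340 = 0.1486 mV.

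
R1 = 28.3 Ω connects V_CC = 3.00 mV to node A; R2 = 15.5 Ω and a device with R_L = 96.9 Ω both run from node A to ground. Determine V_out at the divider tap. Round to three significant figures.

R2 ‖ R_L = (15.5 × 96.9)/(15.5 + 96.9) = 13.36 Ω.
Voltage divider with the loaded lower leg: V_out = 3.00 × 13.36/(28.3 + 13.36) = 3.00 × 0.3207 = 0.9622 mV.

V_out ≈ 0.962 mV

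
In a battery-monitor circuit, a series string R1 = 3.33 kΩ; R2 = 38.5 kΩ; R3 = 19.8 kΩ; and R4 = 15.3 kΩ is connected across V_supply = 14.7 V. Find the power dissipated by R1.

P ≈ 0.122 mW

The common current is I = 14.7/76.93 = 0.1911 mA.
P = I²R = 0.03651 × 3.33 = 0.1216 mW.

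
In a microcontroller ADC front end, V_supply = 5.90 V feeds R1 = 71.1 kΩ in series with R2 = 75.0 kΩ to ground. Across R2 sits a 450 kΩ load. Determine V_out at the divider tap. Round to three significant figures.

V_out ≈ 2.80 V

R2 ‖ R_L = (75.0 × 450)/(75.0 + 450) = 64.29 kΩ.
Now apply the divider: V_out = 5.90 × 0.4748 = 2.802 V.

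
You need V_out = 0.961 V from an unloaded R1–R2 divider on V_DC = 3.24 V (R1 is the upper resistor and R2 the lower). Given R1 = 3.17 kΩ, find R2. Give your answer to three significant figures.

R2 ≈ 1.34 kΩ

V_out/V_DC = R2/(R1+R2) = 0.2966.
R2 = R1 · 0.2966/(1 − 0.2966) = 1.337 kΩ.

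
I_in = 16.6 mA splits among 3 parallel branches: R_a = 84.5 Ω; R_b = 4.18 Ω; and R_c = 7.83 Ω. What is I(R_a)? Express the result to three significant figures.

Conductances: ΣG = 1/84.5 + 1/4.18 + 1/7.83 = 0.3788 (1/Ω).
R_a takes the fraction G_k/ΣG = 0.01183/0.3788 = 0.03124, so I = 16.6 × 0.03124 = 0.5186 mA.

I ≈ 0.519 mA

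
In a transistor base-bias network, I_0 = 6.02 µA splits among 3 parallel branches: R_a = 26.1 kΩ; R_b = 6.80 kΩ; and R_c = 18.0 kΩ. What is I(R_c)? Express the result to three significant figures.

Total conductance ΣG = 1/26.1 + 1/6.80 + 1/18.0 = 0.2409 (units of 1/kΩ).
By the current-divider rule, I = I_0 · G_k/ΣG = 6.02 × 0.2306 = 1.388 µA.

I ≈ 1.39 µA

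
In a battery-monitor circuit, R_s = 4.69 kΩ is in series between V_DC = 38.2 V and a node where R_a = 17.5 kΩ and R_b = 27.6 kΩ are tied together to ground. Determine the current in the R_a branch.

I ≈ 1.52 mA

Combine the parallel branches: R_p = (1/17.5 + 1/27.6)⁻¹ = 10.71 kΩ.
V_A = 38.2 × 10.71/15.40 = 26.57 V.
Branch current I = V_A/R_a = 26.57/17.5 = 1.518 mA.
(Check via current divider: I_total = 2.481 mA; share G_k/ΣG = 0.6120 → same result.)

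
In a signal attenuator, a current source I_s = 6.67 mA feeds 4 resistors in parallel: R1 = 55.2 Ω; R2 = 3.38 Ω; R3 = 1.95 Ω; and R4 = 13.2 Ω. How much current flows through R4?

I ≈ 0.560 mA

Total conductance ΣG = 1/55.2 + 1/3.38 + 1/1.95 + 1/13.2 = 0.9026 (units of 1/Ω).
By the current-divider rule, I = I_s · G_k/ΣG = 6.67 × 0.08394 = 0.5599 mA.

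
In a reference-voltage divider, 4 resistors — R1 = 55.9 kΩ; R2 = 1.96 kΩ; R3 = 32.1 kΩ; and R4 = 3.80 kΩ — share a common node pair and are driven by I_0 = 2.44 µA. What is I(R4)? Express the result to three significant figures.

Total conductance ΣG = 1/55.9 + 1/1.96 + 1/32.1 + 1/3.80 = 0.8224 (units of 1/kΩ).
R4 takes the fraction G_k/ΣG = 0.2632/0.8224 = 0.3200, so I = 2.44 × 0.3200 = 0.7808 µA.

I ≈ 0.781 µA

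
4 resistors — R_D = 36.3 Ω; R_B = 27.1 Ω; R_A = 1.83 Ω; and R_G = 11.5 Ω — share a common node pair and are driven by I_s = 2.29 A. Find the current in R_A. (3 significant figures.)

I ≈ 1.79 A

ΣG = 1/36.3 + 1/27.1 + 1/1.83 + 1/11.5 = 0.6979.
R_A takes the fraction G_k/ΣG = 0.5464/0.6979 = 0.7830, so I = 2.29 × 0.7830 = 1.793 A.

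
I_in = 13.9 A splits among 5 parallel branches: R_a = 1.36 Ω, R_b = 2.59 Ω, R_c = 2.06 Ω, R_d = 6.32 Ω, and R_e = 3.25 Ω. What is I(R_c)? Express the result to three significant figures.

I ≈ 3.26 A

Conductances: ΣG = 1/1.36 + 1/2.59 + 1/2.06 + 1/6.32 + 1/3.25 = 2.073 (1/Ω).
By the current-divider rule, I = I_in · G_k/ΣG = 13.9 × 0.2342 = 3.255 A.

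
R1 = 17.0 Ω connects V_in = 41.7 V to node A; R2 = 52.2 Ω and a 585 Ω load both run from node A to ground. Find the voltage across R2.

The load sits in parallel with R2, giving an effective lower resistance R2' = R2·R_L/(R2+R_L) = 47.92 Ω.
Now apply the divider: V_out = 41.7 × 0.7382 = 30.78 V.
(Unloaded it would be 31.5 V; the load pulls it down.)

V_out ≈ 30.8 V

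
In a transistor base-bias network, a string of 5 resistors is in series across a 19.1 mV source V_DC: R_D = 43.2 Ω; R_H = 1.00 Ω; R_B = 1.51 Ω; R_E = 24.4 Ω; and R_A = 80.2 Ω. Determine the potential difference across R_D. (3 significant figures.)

V ≈ 5.49 mV

Total series resistance ΣR = 43.2 + 1.00 + 1.51 + 24.4 + 80.2 = 150.3 Ω.
V = V_DC · R/ΣR = 19.1 × 0.2874 = 5.489 mV.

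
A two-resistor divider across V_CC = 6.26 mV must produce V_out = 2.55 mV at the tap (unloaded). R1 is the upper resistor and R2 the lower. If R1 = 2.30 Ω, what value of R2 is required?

R2 ≈ 1.58 Ω

The divider ratio is R2/(R1+R2) = 2.55/6.26 = 0.4073.
Rearranging, R2 = R1·k/(1−k) = 2.30 × 0.6873 = 1.581 Ω.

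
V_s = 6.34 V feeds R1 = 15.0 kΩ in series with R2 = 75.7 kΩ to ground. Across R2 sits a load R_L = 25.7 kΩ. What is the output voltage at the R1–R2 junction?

First combine the lower leg with the load: R2 ‖ R_L = 19.19 kΩ.
Now apply the divider: V_out = 6.34 × 0.5612 = 3.558 V.

V_out ≈ 3.56 V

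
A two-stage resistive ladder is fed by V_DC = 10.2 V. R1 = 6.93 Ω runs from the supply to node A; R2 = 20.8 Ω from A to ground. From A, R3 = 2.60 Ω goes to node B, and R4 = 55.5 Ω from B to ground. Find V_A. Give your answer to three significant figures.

V_A ≈ 7.02 V

The second stage (R3 + R4 = 58.10 Ω) loads node A in parallel with R2.
R2 ‖ (R3+R4) = 15.32 Ω.
First divider: V_A = V_DC · 15.32/(6.93 + 15.32) = 7.023 V.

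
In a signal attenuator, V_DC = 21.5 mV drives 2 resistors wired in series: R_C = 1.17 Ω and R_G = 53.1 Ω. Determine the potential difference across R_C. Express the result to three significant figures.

V ≈ 0.464 mV

Total series resistance ΣR = 1.17 + 53.1 = 54.27 Ω.
By the voltage-divider rule, V = 21.5 × 1.170/54.27 = 0.4635 mV.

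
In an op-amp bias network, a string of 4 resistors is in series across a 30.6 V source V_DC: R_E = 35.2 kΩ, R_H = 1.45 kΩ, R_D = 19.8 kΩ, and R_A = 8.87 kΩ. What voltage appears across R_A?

V ≈ 4.16 V

ΣR = 35.2 + 1.45 + 19.8 + 8.87 = 65.32 kΩ.
By the voltage-divider rule, V = 30.6 × 8.870/65.32 = 4.155 V.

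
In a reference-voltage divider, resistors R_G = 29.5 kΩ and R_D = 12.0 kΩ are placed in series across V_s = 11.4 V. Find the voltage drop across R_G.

ΣR = 29.5 + 12.0 = 41.50 kΩ.
By the voltage-divider rule, V = 11.4 × 29.50/41.50 = 8.104 V.

V ≈ 8.10 V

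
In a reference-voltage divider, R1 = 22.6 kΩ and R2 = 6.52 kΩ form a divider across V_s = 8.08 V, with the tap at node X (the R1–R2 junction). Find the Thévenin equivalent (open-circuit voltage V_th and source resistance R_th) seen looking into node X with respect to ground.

V_th is the unloaded tap voltage: V_s · R2/(R1+R2) = 8.08 × 0.2239 = 1.809 V.
Looking into X with the source shorted: R_th = R1·R2/(R1+R2) = 22.60 × 6.52/29.12 = 5.060 kΩ.

V_th ≈ 1.81 V, R_th ≈ 5.06 kΩ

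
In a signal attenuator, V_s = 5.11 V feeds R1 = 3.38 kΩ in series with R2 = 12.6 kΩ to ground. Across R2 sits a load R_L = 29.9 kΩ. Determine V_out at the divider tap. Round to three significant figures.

The load sits in parallel with R2, giving an effective lower resistance R2' = R2·R_L/(R2+R_L) = 8.864 kΩ.
Voltage divider with the loaded lower leg: V_out = 5.11 × 8.864/(3.38 + 8.864) = 5.11 × 0.7240 = 3.699 V.

V_out ≈ 3.70 V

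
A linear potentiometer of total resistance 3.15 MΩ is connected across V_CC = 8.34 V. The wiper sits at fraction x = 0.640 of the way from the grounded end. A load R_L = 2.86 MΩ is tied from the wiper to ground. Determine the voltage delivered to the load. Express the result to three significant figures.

V_out ≈ 4.26 V

Split the track: R_lower = x·R_p = 2.016 MΩ, R_upper = (1−x)·R_p = 1.134 MΩ.
(x·R_p) ‖ R_L = 1.182 MΩ.
Loaded-divider output: V_out = 8.34 × 0.5105 = 4.257 V.
(Unloaded: V_out = x·V_CC = 5.34 V.)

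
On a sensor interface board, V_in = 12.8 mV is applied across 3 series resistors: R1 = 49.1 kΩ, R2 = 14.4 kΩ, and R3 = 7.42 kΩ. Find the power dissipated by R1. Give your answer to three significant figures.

P ≈ 1.60 nW

Series current I = V_in/ΣR = 12.8/70.92 = 0.1805 µA.
P(R1) = I²·R1 = (0.1805)² × 49.1 = 1.599 nW.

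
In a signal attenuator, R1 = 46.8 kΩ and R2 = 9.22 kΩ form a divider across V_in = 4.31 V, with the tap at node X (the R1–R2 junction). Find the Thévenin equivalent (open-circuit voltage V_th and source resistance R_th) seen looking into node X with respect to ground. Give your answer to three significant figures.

V_th ≈ 0.709 V, R_th ≈ 7.70 kΩ

V_th is the unloaded tap voltage: V_in · R2/(R1+R2) = 4.31 × 0.1646 = 0.7094 V.
With V_in suppressed (replaced by a short), R_th = R1 ‖ R2 = (46.80 × 9.22)/(46.80 + 9.22) = 7.703 kΩ.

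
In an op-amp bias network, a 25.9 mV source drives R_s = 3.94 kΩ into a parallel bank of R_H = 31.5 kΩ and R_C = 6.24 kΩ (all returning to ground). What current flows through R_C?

I ≈ 2.36 µA

Equivalent of the parallel group: R_p = 5.208 kΩ.
V_A = 25.9 × 5.208/9.148 = 14.75 mV.
I(R_C) = V_A / R_C = 14.75/6.24 = 2.363 µA.
(Equivalently: I_total = 2.831 µA, then current-divider fraction G_k/ΣG = 0.8347.)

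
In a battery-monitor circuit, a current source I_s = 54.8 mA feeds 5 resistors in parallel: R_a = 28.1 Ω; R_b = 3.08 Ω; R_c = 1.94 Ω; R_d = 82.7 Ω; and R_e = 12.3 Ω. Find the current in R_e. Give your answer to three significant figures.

Total conductance ΣG = 1/28.1 + 1/3.08 + 1/1.94 + 1/82.7 + 1/12.3 = 0.9691 (units of 1/Ω).
R_e takes the fraction G_k/ΣG = 0.08130/0.9691 = 0.08389, so I = 54.8 × 0.08389 = 4.597 mA.

I ≈ 4.60 mA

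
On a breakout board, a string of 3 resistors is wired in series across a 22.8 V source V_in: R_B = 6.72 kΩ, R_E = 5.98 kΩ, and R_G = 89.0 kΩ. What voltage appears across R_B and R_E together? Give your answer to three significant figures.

V ≈ 2.85 V

Total series resistance ΣR = 6.72 + 5.98 + 89.0 = 101.7 kΩ.
R_{R_B..R_E} = 6.72 + 5.98 = 12.70 kΩ.
By the voltage-divider rule, V = 22.8 × 12.70/101.7 = 2.847 V.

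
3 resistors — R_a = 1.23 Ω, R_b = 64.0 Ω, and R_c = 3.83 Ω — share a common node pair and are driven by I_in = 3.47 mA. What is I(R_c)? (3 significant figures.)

Total conductance ΣG = 1/1.23 + 1/64.0 + 1/3.83 = 1.090 (units of 1/Ω).
R_c takes the fraction G_k/ΣG = 0.2611/1.090 = 0.2396, so I = 3.47 × 0.2396 = 0.8314 mA.

I ≈ 0.831 mA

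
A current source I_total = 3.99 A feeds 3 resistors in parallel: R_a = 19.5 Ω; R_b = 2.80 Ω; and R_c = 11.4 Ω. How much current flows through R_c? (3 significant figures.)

I ≈ 0.705 A

ΣG = 1/19.5 + 1/2.80 + 1/11.4 = 0.4961.
Current divider: I(R_c) = I_total · G_k/ΣG = 3.99 × (0.08772/0.4961) = 3.99 × 0.1768 = 0.7054 A.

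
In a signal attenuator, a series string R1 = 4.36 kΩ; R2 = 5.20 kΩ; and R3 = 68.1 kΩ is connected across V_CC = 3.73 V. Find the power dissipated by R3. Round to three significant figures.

The common current is I = 3.73/77.66 = 0.04803 mA.
P(R3) = I²·R3 = (0.04803)² × 68.1 = 0.1571 mW.

P ≈ 0.157 mW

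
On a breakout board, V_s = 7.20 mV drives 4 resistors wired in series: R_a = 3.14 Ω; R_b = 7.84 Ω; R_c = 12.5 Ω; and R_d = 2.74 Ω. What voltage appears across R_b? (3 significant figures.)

V ≈ 2.15 mV

Total series resistance ΣR = 3.14 + 7.84 + 12.5 + 2.74 = 26.22 Ω.
By the voltage-divider rule, V = 7.20 × 7.840/26.22 = 2.153 mV.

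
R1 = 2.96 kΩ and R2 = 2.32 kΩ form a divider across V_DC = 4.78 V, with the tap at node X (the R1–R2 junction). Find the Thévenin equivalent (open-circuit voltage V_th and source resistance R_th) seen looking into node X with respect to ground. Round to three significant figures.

V_th ≈ 2.10 V, R_th ≈ 1.30 kΩ

Open-circuit (no load on X): V_th = V_DC · R2/(R1 + R2) = 4.78 × 2.32/(2.960 + 2.32) = 2.100 V.
Zeroing V_DC shorts the top of R1 to ground, so R_th = R1 ‖ R2 = 1.301 kΩ.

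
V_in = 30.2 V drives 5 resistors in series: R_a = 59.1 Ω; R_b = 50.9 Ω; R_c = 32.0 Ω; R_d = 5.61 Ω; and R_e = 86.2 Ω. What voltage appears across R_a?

ΣR = 59.1 + 50.9 + 32.0 + 5.61 + 86.2 = 233.8 Ω.
Voltage divider: V = V_in · (59.10 / 233.8) = 30.2 × 0.2528 = 7.634 V.

V ≈ 7.63 V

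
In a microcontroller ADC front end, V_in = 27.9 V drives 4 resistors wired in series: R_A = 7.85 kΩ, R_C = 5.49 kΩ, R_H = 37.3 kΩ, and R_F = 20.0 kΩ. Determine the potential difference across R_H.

V ≈ 14.7 V

Series total: ΣR = 7.85 + 5.49 + 37.3 + 20.0 = 70.64 kΩ.
By the voltage-divider rule, V = 27.9 × 37.30/70.64 = 14.73 V.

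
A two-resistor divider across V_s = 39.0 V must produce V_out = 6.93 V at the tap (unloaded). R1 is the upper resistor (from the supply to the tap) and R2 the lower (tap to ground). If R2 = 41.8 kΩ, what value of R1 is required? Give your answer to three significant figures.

Required fraction k = V_out/V_s = 0.1777.
R1 = R2·(1/k − 1) = 41.8 × 4.628 = 193.4 kΩ.

R1 ≈ 193 kΩ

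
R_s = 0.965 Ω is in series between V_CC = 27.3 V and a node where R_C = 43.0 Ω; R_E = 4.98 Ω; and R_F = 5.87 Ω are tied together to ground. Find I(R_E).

Combine the parallel branches: R_p = (1/43.0 + 1/4.98 + 1/5.87)⁻¹ = 2.535 Ω.
Node voltage V_A = V_CC · R_p/(R_s + R_p) = 27.3 × 0.7243 = 19.77 V.
I(R_E) = V_A / R_E = 19.77/4.98 = 3.971 A.

I ≈ 3.97 A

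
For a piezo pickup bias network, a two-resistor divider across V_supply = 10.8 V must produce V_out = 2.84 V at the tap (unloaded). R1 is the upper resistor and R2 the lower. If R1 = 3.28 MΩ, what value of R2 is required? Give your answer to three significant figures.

V_out/V_supply = R2/(R1+R2) = 0.2630.
So R2 = R1 · V_out/(V_supply − V_out) = 3.28 × 2.84/(10.8 − 2.84) = 3.28 × 0.3568 = 1.170 MΩ.

R2 ≈ 1.17 MΩ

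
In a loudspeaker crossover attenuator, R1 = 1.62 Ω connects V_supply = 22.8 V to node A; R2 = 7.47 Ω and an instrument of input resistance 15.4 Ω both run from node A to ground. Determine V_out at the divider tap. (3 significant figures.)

R2 ‖ R_L = (7.47 × 15.4)/(7.47 + 15.4) = 5.030 Ω.
Now apply the divider: V_out = 22.8 × 0.7564 = 17.25 V.

V_out ≈ 17.2 V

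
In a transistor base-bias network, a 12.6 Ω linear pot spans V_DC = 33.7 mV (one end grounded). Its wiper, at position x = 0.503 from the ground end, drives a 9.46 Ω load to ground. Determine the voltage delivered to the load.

The pot divides into 6.262 Ω above the wiper and 6.338 Ω below.
(x·R_p) ‖ R_L = 3.795 Ω.
Loaded-divider output: V_out = 33.7 × 0.3774 = 12.72 mV.

V_out ≈ 12.7 mV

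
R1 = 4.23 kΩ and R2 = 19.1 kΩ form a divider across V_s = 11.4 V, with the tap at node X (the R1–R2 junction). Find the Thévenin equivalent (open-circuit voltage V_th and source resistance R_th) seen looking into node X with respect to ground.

With X open, the divider is unloaded: V_th = 11.4 × 19.1/23.33 = 9.333 V.
Looking into X with the source shorted: R_th = R1·R2/(R1+R2) = 4.230 × 19.1/23.33 = 3.463 kΩ.

V_th ≈ 9.33 V, R_th ≈ 3.46 kΩ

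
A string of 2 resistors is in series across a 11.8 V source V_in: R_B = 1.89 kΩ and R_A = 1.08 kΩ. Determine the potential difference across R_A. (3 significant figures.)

V ≈ 4.29 V

Total series resistance ΣR = 1.89 + 1.08 = 2.970 kΩ.
V = V_in · R/ΣR = 11.8 × 0.3636 = 4.291 V.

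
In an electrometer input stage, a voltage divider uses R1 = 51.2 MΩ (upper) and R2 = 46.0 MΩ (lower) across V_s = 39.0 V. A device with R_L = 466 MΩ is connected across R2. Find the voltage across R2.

V_out ≈ 17.5 V

R2 ‖ R_L = (46.0 × 466)/(46.0 + 466) = 41.87 MΩ.
Voltage divider with the loaded lower leg: V_out = 39.0 × 41.87/(51.2 + 41.87) = 39.0 × 0.4499 = 17.54 V.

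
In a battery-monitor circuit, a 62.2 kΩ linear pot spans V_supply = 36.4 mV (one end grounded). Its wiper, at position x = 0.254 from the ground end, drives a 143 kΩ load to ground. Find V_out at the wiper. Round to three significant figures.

The pot divides into 46.40 kΩ above the wiper and 15.80 kΩ below.
R_L loads the lower segment: effective lower R = 14.23 kΩ.
V_out = 36.4 × 14.23/(46.40 + 14.23) = 8.542 mV.

V_out ≈ 8.54 mV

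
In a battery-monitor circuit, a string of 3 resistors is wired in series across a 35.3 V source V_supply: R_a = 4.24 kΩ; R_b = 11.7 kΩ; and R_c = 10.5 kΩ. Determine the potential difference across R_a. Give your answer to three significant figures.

V ≈ 5.66 V

Total series resistance ΣR = 4.24 + 11.7 + 10.5 = 26.44 kΩ.
Voltage divider: V = V_supply · (4.240 / 26.44) = 35.3 × 0.1604 = 5.661 V.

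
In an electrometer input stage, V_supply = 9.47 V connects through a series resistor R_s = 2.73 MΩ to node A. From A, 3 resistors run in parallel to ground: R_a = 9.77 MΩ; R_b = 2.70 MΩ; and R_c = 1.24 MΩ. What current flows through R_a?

Parallel bank: R_p = 1/(1/9.77 + 1/2.70 + 1/1.24) = 0.7818 MΩ.
V_A by voltage divider: V_A = 9.47 × 0.7818/(2.73 + 0.7818) = 2.108 V.
Branch current I = V_A/R_a = 2.108/9.77 = 0.2158 µA.
(Check via current divider: I_total = 2.697 µA; share G_k/ΣG = 0.08002 → same result.)

I ≈ 0.216 µA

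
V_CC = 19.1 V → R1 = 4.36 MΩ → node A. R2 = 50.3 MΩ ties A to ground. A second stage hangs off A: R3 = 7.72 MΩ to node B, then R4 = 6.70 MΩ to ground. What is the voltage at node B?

Node A sees R2 in parallel with the series input of stage 2, R3 + R4 = 14.42 MΩ.
R2 ‖ (R3+R4) = 11.21 MΩ.
So V_A = 19.1 × 0.7199 = 13.75 V.
Then the unloaded second divider: V_B = V_A × R4/(R3+R4) = 13.75 × 0.4646 = 6.389 V.

V_B ≈ 6.39 V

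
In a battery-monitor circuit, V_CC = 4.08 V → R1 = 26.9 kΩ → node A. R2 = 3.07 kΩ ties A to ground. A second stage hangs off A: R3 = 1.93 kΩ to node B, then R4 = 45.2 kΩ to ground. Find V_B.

V_B ≈ 0.379 V

The second stage (R3 + R4 = 47.13 kΩ) loads node A in parallel with R2.
Effective lower resistance at A: R2 ‖ 47.13 = 2.882 kΩ.
First divider: V_A = V_CC · 2.882/(26.9 + 2.882) = 0.3949 V.
Then the unloaded second divider: V_B = V_A × R4/(R3+R4) = 0.3949 × 0.9590 = 0.3787 V.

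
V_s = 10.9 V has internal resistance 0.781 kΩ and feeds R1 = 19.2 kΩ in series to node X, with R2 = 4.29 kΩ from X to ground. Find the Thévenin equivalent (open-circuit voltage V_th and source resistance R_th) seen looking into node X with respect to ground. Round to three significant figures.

R1' = 0.781 + 19.2 = 19.98 kΩ (source resistance + R1).
V_th is the unloaded tap voltage: V_s · R2/(R1'+R2) = 10.9 × 0.1768 = 1.927 V.
Zeroing V_s shorts the top of R1' to ground, so R_th = R1' ‖ R2 = 3.532 kΩ.

V_th ≈ 1.93 V, R_th ≈ 3.53 kΩ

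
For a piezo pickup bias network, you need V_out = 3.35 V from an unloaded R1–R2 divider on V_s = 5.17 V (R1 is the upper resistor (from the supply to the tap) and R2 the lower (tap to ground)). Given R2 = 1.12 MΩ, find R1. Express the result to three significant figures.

Required fraction k = V_out/V_s = 0.6480.
So R1 = R2 · (V_s/V_out − 1) = 1.12 × (5.17/3.35 − 1) = 1.12 × 0.5433 = 0.6085 MΩ.

R1 ≈ 0.608 MΩ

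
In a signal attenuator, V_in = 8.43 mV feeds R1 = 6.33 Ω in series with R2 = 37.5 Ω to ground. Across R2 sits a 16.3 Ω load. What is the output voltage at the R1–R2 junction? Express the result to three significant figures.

The load sits in parallel with R2, giving an effective lower resistance R2' = R2·R_L/(R2+R_L) = 11.36 Ω.
Then V_out = V_in · R2'/(R1 + R2') = 8.43 × 11.36/17.69 = 5.414 mV.

V_out ≈ 5.41 mV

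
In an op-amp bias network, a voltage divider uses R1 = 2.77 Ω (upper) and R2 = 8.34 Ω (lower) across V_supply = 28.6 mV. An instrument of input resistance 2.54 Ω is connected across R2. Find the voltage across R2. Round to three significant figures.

First combine the lower leg with the load: R2 ‖ R_L = 1.947 Ω.
Now apply the divider: V_out = 28.6 × 0.4128 = 11.81 mV.

V_out ≈ 11.8 mV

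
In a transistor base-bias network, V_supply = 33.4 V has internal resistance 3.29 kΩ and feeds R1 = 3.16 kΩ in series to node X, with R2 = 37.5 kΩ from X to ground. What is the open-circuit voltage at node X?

R1' = 3.29 + 3.16 = 6.450 kΩ (source resistance + R1).
V_th is the unloaded tap voltage: V_supply · R2/(R1'+R2) = 33.4 × 0.8532 = 28.50 V.

V_th ≈ 28.5 V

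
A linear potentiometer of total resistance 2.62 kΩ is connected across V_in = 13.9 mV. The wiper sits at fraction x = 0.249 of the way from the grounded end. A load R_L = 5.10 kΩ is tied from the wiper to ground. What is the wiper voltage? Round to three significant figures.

V_out ≈ 3.16 mV

The pot divides into 1.968 kΩ above the wiper and 0.6524 kΩ below.
Lower segment in parallel with the load: 0.6524 ‖ 5.10 = 0.5784 kΩ.
Then V_out = V_in · 0.5784/(1.968 + 0.5784) = 3.158 mV.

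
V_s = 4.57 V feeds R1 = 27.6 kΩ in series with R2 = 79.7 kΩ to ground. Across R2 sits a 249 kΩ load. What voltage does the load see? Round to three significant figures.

First combine the lower leg with the load: R2 ‖ R_L = 60.38 kΩ.
Then V_out = V_s · R2'/(R1 + R2') = 4.57 × 60.38/87.98 = 3.136 V.

V_out ≈ 3.14 V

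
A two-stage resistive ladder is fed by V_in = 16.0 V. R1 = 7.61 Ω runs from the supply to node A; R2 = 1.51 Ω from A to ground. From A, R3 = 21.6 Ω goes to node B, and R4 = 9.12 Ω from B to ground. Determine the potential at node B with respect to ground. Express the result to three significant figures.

V_B ≈ 0.755 V

The second stage (R3 + R4 = 30.72 Ω) loads node A in parallel with R2.
R2 ‖ (R3+R4) = 1.439 Ω.
So V_A = 16.0 × 0.1590 = 2.545 V.
Then the unloaded second divider: V_B = V_A × R4/(R3+R4) = 2.545 × 0.2969 = 0.7555 V.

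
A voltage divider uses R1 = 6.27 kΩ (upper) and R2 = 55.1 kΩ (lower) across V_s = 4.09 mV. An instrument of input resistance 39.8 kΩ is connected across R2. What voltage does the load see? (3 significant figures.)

V_out ≈ 3.22 mV

First combine the lower leg with the load: R2 ‖ R_L = 23.11 kΩ.
Then V_out = V_s · R2'/(R1 + R2') = 4.09 × 23.11/29.38 = 3.217 mV.
(Unloaded it would be 3.67 mV; the load pulls it down.)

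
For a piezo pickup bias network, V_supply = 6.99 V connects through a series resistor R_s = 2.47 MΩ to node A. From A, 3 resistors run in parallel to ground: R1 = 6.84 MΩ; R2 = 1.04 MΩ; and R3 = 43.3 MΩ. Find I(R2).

I ≈ 1.77 µA

Parallel bank: R_p = 1/(1/6.84 + 1/1.04 + 1/43.3) = 0.8843 MΩ.
V_A = 6.99 × 0.8843/3.354 = 1.843 V.
I(R2) = V_A / R2 = 1.843/1.04 = 1.772 µA.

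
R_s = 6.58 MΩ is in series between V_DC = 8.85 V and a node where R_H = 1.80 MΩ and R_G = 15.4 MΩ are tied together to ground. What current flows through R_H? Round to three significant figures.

Equivalent of the parallel group: R_p = 1.612 MΩ.
V_A by voltage divider: V_A = 8.85 × 1.612/(6.58 + 1.612) = 1.741 V.
I(R_H) = V_A / R_H = 1.741/1.80 = 0.9673 µA.

I ≈ 0.967 µA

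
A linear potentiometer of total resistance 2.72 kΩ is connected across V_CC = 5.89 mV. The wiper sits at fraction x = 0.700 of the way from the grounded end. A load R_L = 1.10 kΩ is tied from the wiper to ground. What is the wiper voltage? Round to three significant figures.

V_out ≈ 2.71 mV

Split the track: R_lower = x·R_p = 1.904 kΩ, R_upper = (1−x)·R_p = 0.8160 kΩ.
Lower segment in parallel with the load: 1.904 ‖ 1.10 = 0.6972 kΩ.
V_out = 5.89 × 0.6972/(0.8160 + 0.6972) = 2.714 mV.
(Unloaded: V_out = x·V_CC = 4.12 mV.)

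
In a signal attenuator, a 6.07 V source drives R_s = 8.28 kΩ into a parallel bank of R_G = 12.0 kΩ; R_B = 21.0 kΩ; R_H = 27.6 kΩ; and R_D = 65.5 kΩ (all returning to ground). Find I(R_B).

I ≈ 0.115 mA

Equivalent of the parallel group: R_p = 5.481 kΩ.
V_A by voltage divider: V_A = 6.07 × 5.481/(8.28 + 5.481) = 2.418 V.
Branch current I = V_A/R_B = 2.418/21.0 = 0.1151 mA.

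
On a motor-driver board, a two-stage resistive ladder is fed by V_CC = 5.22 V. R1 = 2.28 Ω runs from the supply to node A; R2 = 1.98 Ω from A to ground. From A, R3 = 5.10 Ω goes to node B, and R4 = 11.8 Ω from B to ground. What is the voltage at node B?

V_B ≈ 1.59 V

Node A sees R2 in parallel with the series input of stage 2, R3 + R4 = 16.90 Ω.
R2 ‖ (R3+R4) = 1.772 Ω.
V_A = 5.22 × 1.772/(2.28 + 1.772) = 2.283 V.
V_B = V_A × 0.6982 = 1.594 V.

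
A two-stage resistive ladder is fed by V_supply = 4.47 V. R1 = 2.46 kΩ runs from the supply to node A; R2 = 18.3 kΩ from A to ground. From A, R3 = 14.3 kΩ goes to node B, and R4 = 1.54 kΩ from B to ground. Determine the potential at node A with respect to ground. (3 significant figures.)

The second stage (R3 + R4 = 15.84 kΩ) loads node A in parallel with R2.
Effective lower resistance at A: R2 ‖ 15.84 = 8.491 kΩ.
So V_A = 4.47 × 0.7754 = 3.466 V.

V_A ≈ 3.47 V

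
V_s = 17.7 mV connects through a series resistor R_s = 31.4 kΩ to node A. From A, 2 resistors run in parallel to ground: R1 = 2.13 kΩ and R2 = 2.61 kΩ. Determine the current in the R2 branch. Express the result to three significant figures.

Equivalent of the parallel group: R_p = 1.173 kΩ.
Node voltage V_A = V_s · R_p/(R_s + R_p) = 17.7 × 0.03601 = 0.6373 mV.
I(R2) = V_A / R2 = 0.6373/2.61 = 0.2442 µA.
(Equivalently: I_total = 0.5434 µA, then current-divider fraction G_k/ΣG = 0.4494.)

I ≈ 0.244 µA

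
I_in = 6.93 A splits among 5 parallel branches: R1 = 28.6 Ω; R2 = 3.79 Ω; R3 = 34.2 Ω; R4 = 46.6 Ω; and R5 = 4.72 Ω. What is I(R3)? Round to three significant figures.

Conductances: ΣG = 1/28.6 + 1/3.79 + 1/34.2 + 1/46.6 + 1/4.72 = 0.5614 (1/Ω).
By the current-divider rule, I = I_in · G_k/ΣG = 6.93 × 0.05209 = 0.3610 A.

I ≈ 0.361 A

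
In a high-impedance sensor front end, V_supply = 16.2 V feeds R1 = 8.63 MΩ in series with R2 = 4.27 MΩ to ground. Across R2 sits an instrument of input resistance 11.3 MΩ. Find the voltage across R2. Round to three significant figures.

V_out ≈ 4.28 V

R2 ‖ R_L = (4.27 × 11.3)/(4.27 + 11.3) = 3.099 MΩ.
Now apply the divider: V_out = 16.2 × 0.2642 = 4.280 V.
(Unloaded it would be 5.36 V; the load pulls it down.)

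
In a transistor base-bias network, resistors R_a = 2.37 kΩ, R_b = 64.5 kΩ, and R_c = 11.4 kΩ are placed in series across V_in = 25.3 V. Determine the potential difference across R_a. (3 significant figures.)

V ≈ 0.766 V

ΣR = 2.37 + 64.5 + 11.4 = 78.27 kΩ.
Voltage divider: V = V_in · (2.370 / 78.27) = 25.3 × 0.03028 = 0.7661 V.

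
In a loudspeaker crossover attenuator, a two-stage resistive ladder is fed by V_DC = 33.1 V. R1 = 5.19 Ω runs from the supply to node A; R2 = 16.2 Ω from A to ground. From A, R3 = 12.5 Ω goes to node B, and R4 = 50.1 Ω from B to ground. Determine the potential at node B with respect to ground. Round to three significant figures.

V_B ≈ 18.9 V

Looking into the second stage from A: R3 + R4 = 62.60 Ω appears in parallel with R2.
Effective lower resistance at A: R2 ‖ 62.60 = 12.87 Ω.
First divider: V_A = V_DC · 12.87/(5.19 + 12.87) = 23.59 V.
Then the unloaded second divider: V_B = V_A × R4/(R3+R4) = 23.59 × 0.8003 = 18.88 V.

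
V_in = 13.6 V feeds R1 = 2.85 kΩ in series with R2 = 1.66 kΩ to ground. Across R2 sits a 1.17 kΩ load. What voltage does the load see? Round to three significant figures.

V_out ≈ 2.64 V

R2 ‖ R_L = (1.66 × 1.17)/(1.66 + 1.17) = 0.6863 kΩ.
Then V_out = V_in · R2'/(R1 + R2') = 13.6 × 0.6863/3.536 = 2.639 V.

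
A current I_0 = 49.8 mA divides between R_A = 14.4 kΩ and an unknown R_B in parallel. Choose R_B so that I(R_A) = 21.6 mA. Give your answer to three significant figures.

R_B ≈ 11.0 kΩ

The fraction through R_A equals R_B/(R_A+R_B).
21.6/49.8 = R_B/(R_A + R_B) → R_B = R_A · (0.4337)/(1 − 0.4337) = 14.4 × 0.7660 = 11.03 kΩ.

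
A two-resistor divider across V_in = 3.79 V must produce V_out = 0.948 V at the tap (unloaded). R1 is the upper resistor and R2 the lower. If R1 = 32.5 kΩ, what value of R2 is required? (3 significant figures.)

The divider ratio is R2/(R1+R2) = 0.948/3.79 = 0.2501.
So R2 = R1 · V_out/(V_in − V_out) = 32.5 × 0.948/(3.79 − 0.948) = 32.5 × 0.3336 = 10.84 kΩ.

R2 ≈ 10.8 kΩ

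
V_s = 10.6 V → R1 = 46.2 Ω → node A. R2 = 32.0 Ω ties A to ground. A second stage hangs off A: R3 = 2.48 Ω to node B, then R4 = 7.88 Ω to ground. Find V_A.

V_A ≈ 1.54 V

Node A sees R2 in parallel with the series input of stage 2, R3 + R4 = 10.36 Ω.
R2 ‖ (R3+R4) = 7.826 Ω.
So V_A = 10.6 × 0.1449 = 1.536 V.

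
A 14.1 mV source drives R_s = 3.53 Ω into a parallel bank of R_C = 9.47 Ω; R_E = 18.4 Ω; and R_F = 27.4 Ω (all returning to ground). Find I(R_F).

I ≈ 0.304 mA

Parallel bank: R_p = 1/(1/9.47 + 1/18.4 + 1/27.4) = 5.091 Ω.
V_A = 14.1 × 5.091/8.621 = 8.326 mV.
Branch current I = V_A/R_F = 8.326/27.4 = 0.3039 mA.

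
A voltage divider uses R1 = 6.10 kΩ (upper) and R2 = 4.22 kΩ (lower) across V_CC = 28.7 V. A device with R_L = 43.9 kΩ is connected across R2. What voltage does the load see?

V_out ≈ 11.1 V

The load sits in parallel with R2, giving an effective lower resistance R2' = R2·R_L/(R2+R_L) = 3.850 kΩ.
Voltage divider with the loaded lower leg: V_out = 28.7 × 3.850/(6.10 + 3.850) = 28.7 × 0.3869 = 11.10 V.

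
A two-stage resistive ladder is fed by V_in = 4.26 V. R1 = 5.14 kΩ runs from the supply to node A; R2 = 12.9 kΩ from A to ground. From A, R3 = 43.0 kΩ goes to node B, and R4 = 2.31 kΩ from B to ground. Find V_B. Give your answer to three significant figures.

Looking into the second stage from A: R3 + R4 = 45.31 kΩ appears in parallel with R2.
R2 ‖ (R3+R4) = 10.04 kΩ.
V_A = 4.26 × 10.04/(5.14 + 10.04) = 2.818 V.
Stage 2 is unloaded, so V_B = V_A · R4/(R3+R4) = 2.818 × 2.31/45.31 = 0.1437 V.

V_B ≈ 0.144 V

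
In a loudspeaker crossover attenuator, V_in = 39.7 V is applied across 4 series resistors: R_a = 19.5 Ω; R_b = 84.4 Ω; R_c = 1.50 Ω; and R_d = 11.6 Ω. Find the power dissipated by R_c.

The common current is I = 39.7/117.0 = 0.3393 A.
V(R_c) = I·R = 0.5090 V; P = V·I = 0.5090 × 0.3393 = 0.1727 W.

P ≈ 0.173 W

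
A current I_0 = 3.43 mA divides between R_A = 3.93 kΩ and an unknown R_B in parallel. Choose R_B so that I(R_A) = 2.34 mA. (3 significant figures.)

R_B ≈ 8.44 kΩ

Two-branch current divider: I_A = I_0 · R_B/(R_A + R_B).
2.34/3.43 = R_B/(R_A + R_B) → R_B = R_A · (0.6822)/(1 − 0.6822) = 3.93 × 2.147 = 8.437 kΩ.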